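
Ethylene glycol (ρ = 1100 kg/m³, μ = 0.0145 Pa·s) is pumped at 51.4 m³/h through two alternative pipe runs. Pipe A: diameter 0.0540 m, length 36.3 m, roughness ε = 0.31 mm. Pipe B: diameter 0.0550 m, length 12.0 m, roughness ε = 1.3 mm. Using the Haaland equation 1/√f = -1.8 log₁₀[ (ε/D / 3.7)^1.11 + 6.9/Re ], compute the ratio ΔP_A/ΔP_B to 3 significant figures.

ΔP_A/ΔP_B ≈ 2.15

Pipe A: V = Q/A = 0.01428/0.00229 = 6.234 m/s; Re = 2.554e+04; ε/D = 0.00574; Haaland → f = 0.03461; ΔP_A = f(L/D)(ρV²/2) = 4.973e+05 Pa.
Pipe B: V = Q/A = 0.01428/0.002376 = 6.01 m/s; Re = 2.507e+04; ε/D = 0.0236; Haaland → f = 0.05338; ΔP_B = f(L/D)(ρV²/2) = 2.313e+05 Pa.
ΔP_A/ΔP_B = 4.973e+05/2.313e+05 = 2.15.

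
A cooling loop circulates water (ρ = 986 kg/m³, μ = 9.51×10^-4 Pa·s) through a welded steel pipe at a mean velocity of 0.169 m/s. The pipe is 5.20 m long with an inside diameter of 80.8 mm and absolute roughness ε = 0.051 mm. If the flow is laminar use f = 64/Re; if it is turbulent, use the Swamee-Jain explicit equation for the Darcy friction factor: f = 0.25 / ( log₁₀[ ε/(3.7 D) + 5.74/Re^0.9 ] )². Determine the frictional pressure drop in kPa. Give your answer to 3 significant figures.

ΔP ≈ 0.0267 kPa

Reynolds number Re = ρVD/μ = 986 · 0.169 · 0.0808 / 0.000951 = 1.416e+04.
Re > 4000 → turbulent. Relative roughness ε/D = 5.1e-05/0.0808 = 0.000631. Swamee-Jain: f = 0.25/(log₁₀[0.000631/3.7 + 5.74/1.416e+04^0.9])² = 0.25/(log₁₀[0.000171 + 0.00105])² = 0.25/(-2.912)² = 0.02948.
Darcy-Weisbach: ΔP = f(L/D)(ρV²/2) = 0.02948·(5.2/0.0808)·(986·0.169²/2) = 0.02948·64.36·14.08 = 26.72 Pa.
ΔP = 26.72 Pa = 0.0267 kPa.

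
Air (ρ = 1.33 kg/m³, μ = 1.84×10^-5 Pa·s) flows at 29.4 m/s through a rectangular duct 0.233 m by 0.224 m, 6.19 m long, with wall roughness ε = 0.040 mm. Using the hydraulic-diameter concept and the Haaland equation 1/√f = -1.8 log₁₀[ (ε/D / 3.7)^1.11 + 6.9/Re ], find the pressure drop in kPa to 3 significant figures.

ΔP ≈ 0.235 kPa

Hydraulic diameter D_h = 4A/P = 4·(0.233·0.224)/(2·(0.233+0.224)) = 0.2088/0.914 = 0.2284 m.
Re = ρVD_h/μ = 1.33·29.4·0.2284/1.84e-05 = 4.854e+05.
ε/D_h = 4e-05/0.2284 = 0.000175; Haaland gives 1/√f = -1.8 log₁₀[1.58e-05+1.42e-05] = 8.14, so f = 0.01509.
ΔP = f(L/D_h)(ρV²/2) = 0.01509·6.19/0.2284·574.8 = 235.1 Pa.
ΔP = 0.235 kPa.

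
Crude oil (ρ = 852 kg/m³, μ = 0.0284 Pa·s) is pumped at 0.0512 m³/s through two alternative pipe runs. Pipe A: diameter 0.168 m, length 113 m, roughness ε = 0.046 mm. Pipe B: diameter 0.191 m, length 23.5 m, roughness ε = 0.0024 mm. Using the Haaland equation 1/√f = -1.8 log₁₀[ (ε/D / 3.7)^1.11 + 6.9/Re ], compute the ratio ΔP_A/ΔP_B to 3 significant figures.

Pipe A: V = Q/A = 0.0512/0.02217 = 2.31 m/s; Re = 1.164e+04; ε/D = 0.000274; Haaland → f = 0.02998; ΔP_A = f(L/D)(ρV²/2) = 4.583e+04 Pa.
Pipe B: V = Q/A = 0.0512/0.02865 = 1.787 m/s; Re = 1.024e+04; ε/D = 1.26e-05; Haaland → f = 0.0307; ΔP_B = f(L/D)(ρV²/2) = 5138 Pa.
ΔP_A/ΔP_B = 4.583e+04/5138 = 8.92.

ΔP_A/ΔP_B ≈ 8.92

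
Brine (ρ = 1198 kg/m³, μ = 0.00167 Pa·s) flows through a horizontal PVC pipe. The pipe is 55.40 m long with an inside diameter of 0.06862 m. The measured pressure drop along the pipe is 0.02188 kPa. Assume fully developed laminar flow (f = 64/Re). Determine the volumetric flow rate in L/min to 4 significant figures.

Q ≈ 7.722 L/min

For laminar flow, f = 64/Re with Re = ρVD/μ, so Darcy-Weisbach reduces to ΔP = 32μLV/D². Solving for V: V = ΔP·D²/(32μL) = 21.88·(0.06862)²/(32·0.00167·55.4) = 0.0348 m/s.
Check: Re = ρVD/μ = 1198·0.0348·0.06862/0.00167 = 1713 < 2300, so the laminar assumption holds.
Q = V·A = 0.0348·(π/4·0.06862²) = 0.0001287 m³/s = 7.722 L/min.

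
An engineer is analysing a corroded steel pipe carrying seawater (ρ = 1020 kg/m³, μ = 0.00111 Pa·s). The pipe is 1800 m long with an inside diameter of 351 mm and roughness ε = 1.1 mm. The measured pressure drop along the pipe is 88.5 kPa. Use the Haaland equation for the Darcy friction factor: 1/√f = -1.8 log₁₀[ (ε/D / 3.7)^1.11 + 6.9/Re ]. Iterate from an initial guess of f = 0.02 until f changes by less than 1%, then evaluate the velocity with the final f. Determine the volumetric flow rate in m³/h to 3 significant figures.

Rearranging Darcy-Weisbach: V = √(2·ΔP·D/(f·L·ρ)). With ε/D = 0.0011/0.351 = 0.00313, iterate starting from f = 0.02:
  f = 0.02 → V = √(2·8.85e+04·0.351/(0.02·1800·1020)) = 1.301 m/s; Re = ρVD/μ = 4.195e+05; f → 0.02682
  f = 0.02682 → V = 1.123 m/s; Re = 3.623e+05; f → 0.02687
Converged (Δf/f < 1%). With the final f = 0.02687: V = √(2·8.85e+04·0.351/(0.02687·1800·1020)) = 1.122 m/s.
Q = V·A = 1.122·(π/4·0.351²) = 0.1086 m³/s = 391 m³/h.

Q ≈ 391 m³/h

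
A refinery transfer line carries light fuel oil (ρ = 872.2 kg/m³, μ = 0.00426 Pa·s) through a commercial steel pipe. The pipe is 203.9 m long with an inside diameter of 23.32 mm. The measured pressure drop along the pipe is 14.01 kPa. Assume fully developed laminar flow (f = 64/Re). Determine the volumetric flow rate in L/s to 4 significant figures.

For laminar flow, f = 64/Re with Re = ρVD/μ, so Darcy-Weisbach reduces to ΔP = 32μLV/D². Solving for V: V = ΔP·D²/(32μL) = 1.401e+04·(0.02332)²/(32·0.00426·203.9) = 0.2741 m/s.
Check: Re = ρVD/μ = 872.2·0.2741·0.02332/0.00426 = 1309 < 2300, so the laminar assumption holds.
Q = V·A = 0.2741·(π/4·0.02332²) = 0.0001171 m³/s = 0.1171 L/s.

Q ≈ 0.1171 L/s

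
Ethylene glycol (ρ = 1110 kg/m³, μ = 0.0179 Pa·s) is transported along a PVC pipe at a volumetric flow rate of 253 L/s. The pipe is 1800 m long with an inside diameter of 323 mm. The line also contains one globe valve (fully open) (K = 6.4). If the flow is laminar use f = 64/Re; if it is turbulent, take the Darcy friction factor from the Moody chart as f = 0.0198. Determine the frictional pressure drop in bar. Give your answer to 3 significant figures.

Q = 253 L/s = 253/1000 = 0.253 m³/s.
Cross-sectional area A = πD²/4 = π(0.323)²/4 = 0.08194 m²; mean velocity V = Q/A = 0.253/0.08194 = 3.088 m/s.
Reynolds number Re = ρVD/μ = 1110 · 3.088 · 0.323 / 0.0179 = 6.184e+04.
Re > 4000 → turbulent; use the Moody-chart value f = 0.0198.
Total minor-loss coefficient ΣK = 1·6.4 = 6.4.
ΔP = [f·L/D + ΣK]·(ρV²/2) = [0.0198·1800/0.323 + 6.4]·(1110·3.088²/2) = [110.3 + 6.4]·5291 = 6.177e+05 Pa.
ΔP = 6.177e+05 Pa = 6.18 bar.

ΔP ≈ 6.18 bar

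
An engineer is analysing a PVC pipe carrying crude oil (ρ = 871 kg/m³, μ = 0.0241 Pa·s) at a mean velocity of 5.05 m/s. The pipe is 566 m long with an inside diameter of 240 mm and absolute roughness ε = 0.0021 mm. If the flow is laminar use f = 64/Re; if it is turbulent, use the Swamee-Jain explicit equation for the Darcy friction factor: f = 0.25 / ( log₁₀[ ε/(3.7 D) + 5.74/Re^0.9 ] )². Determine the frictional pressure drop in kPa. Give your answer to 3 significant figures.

ΔP ≈ 561 kPa

Reynolds number Re = ρVD/μ = 871 · 5.05 · 0.24 / 0.0241 = 4.38e+04.
Re > 4000 → turbulent. Relative roughness ε/D = 2.1e-06/0.24 = 8.75e-06. Swamee-Jain: f = 0.25/(log₁₀[8.75e-06/3.7 + 5.74/4.38e+04^0.9])² = 0.25/(log₁₀[2.36e-06 + 0.000382])² = 0.25/(-3.416)² = 0.02143.
Darcy-Weisbach: ΔP = f(L/D)(ρV²/2) = 0.02143·(566/0.24)·(871·5.05²/2) = 0.02143·2358·1.111e+04 = 5.612e+05 Pa.
ΔP = 5.612e+05 Pa = 561 kPa.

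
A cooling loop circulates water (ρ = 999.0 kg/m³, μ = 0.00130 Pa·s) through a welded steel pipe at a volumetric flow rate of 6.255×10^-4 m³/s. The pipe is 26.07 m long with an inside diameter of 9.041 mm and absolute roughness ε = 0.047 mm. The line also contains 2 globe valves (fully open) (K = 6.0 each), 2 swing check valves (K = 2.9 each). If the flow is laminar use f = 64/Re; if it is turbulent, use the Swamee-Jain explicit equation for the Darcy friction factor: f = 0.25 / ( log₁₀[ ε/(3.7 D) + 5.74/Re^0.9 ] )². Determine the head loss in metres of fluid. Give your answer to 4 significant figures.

h_f ≈ 537.7 m

Cross-sectional area A = πD²/4 = π(0.009041)²/4 = 6.42e-05 m²; mean velocity V = Q/A = 0.0006255/6.42e-05 = 9.743 m/s.
Reynolds number Re = ρVD/μ = 999 · 9.743 · 0.009041 / 0.0013 = 6.769e+04.
Re > 4000 → turbulent. Relative roughness ε/D = 4.7e-05/0.009041 = 0.0052. Swamee-Jain: f = 0.25/(log₁₀[0.0052/3.7 + 5.74/6.769e+04^0.9])² = 0.25/(log₁₀[0.00141 + 0.000258])² = 0.25/(-2.779)² = 0.03237.
Total minor-loss coefficient ΣK = 2·6 + 2·2.9 = 17.8.
ΔP = [f·L/D + ΣK]·(ρV²/2) = [0.03237·26.07/0.009041 + 17.8]·(999·9.743²/2) = [93.34 + 17.8]·4.742e+04 = 5.27e+06 Pa.
Head loss h_f = ΔP/(ρg) = 5.27e+06/(999·9.81) = 537.7 m.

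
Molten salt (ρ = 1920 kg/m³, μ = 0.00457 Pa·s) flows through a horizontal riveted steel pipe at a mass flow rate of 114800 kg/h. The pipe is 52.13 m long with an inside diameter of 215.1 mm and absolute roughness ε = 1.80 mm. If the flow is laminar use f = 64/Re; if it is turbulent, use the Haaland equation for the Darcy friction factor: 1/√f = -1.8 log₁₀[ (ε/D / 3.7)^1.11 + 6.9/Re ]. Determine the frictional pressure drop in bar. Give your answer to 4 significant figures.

ΔP ≈ 0.01811 bar

ṁ = 114800 kg/h = 114800/3600 = 31.89 kg/s.
A = πD²/4 = π(0.2151)²/4 = 0.03634 m²; mean velocity V = ṁ/(ρA) = 31.89/(1920 · 0.03634) = 0.4571 m/s.
Reynolds number Re = ρVD/μ = 1920 · 0.4571 · 0.2151 / 0.00457 = 4.13e+04.
Re > 4000 → turbulent. Relative roughness ε/D = 0.0018/0.2151 = 0.00837. Haaland: 1/√f = -1.8 log₁₀[(0.00837/3.7)^1.11 + 6.9/4.13e+04] = -1.8 log₁₀[0.00116 + 0.000167] = 5.18, so f = 0.03726.
Darcy-Weisbach: ΔP = f(L/D)(ρV²/2) = 0.03726·(52.13/0.2151)·(1920·0.4571²/2) = 0.03726·242.4·200.5 = 1811 Pa.
ΔP = 1811 Pa = 0.01811 bar.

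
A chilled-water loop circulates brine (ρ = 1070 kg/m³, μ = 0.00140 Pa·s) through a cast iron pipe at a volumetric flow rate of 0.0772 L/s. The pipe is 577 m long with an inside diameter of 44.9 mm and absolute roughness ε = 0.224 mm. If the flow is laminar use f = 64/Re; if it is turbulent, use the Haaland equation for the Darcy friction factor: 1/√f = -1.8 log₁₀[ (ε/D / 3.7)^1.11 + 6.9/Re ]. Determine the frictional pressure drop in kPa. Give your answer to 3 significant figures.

ΔP ≈ 0.625 kPa

Q = 0.0772 L/s = 0.0772/1000 = 7.72e-05 m³/s.
Cross-sectional area A = πD²/4 = π(0.0449)²/4 = 0.001583 m²; mean velocity V = Q/A = 7.72e-05/0.001583 = 0.04876 m/s.
Reynolds number Re = ρVD/μ = 1070 · 0.04876 · 0.0449 / 0.0014 = 1673.
Re < 2300 → laminar flow, so f = 64/Re = 64/1673 = 0.03825 (the turbulent correlation is not needed).
Darcy-Weisbach: ΔP = f(L/D)(ρV²/2) = 0.03825·(577/0.0449)·(1070·0.04876²/2) = 0.03825·1.285e+04·1.272 = 625.2 Pa.
ΔP = 625.2 Pa = 0.625 kPa.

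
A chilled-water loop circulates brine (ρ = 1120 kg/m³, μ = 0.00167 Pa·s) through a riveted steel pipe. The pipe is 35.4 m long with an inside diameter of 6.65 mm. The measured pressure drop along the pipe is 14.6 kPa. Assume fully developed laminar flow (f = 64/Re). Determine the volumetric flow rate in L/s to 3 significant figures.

Q ≈ 0.0119 L/s

For laminar flow, f = 64/Re with Re = ρVD/μ, so Darcy-Weisbach reduces to ΔP = 32μLV/D². Solving for V: V = ΔP·D²/(32μL) = 1.46e+04·(0.00665)²/(32·0.00167·35.4) = 0.3413 m/s.
Check: Re = ρVD/μ = 1120·0.3413·0.00665/0.00167 = 1522 < 2300, so the laminar assumption holds.
Q = V·A = 0.3413·(π/4·0.00665²) = 1.185e-05 m³/s = 0.0119 L/s.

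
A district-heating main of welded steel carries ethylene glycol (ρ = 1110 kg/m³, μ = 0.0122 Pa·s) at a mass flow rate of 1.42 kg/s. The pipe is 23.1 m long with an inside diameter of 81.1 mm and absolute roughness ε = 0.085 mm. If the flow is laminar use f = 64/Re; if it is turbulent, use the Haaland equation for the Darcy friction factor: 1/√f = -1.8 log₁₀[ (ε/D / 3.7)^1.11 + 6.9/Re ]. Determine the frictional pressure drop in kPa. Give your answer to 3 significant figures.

ΔP ≈ 0.340 kPa

A = πD²/4 = π(0.0811)²/4 = 0.005166 m²; mean velocity V = ṁ/(ρA) = 1.42/(1110 · 0.005166) = 0.2476 m/s.
Reynolds number Re = ρVD/μ = 1110 · 0.2476 · 0.0811 / 0.0122 = 1827.
Re < 2300 → laminar flow, so f = 64/Re = 64/1827 = 0.03502 (the turbulent correlation is not needed).
Darcy-Weisbach: ΔP = f(L/D)(ρV²/2) = 0.03502·(23.1/0.0811)·(1110·0.2476²/2) = 0.03502·284.8·34.04 = 339.6 Pa.
ΔP = 339.6 Pa = 0.340 kPa.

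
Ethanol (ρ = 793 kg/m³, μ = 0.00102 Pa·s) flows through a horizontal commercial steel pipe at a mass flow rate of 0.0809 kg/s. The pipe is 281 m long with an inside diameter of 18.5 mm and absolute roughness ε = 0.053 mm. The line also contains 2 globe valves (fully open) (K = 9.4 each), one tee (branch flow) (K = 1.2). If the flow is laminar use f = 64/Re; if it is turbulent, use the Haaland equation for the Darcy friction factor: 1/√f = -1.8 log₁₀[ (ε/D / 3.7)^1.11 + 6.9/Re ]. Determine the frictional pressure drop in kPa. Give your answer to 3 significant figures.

ΔP ≈ 35.5 kPa

A = πD²/4 = π(0.0185)²/4 = 0.0002688 m²; mean velocity V = ṁ/(ρA) = 0.0809/(793 · 0.0002688) = 0.3795 m/s.
Reynolds number Re = ρVD/μ = 793 · 0.3795 · 0.0185 / 0.00102 = 5459.
Re > 4000 → turbulent. Relative roughness ε/D = 5.3e-05/0.0185 = 0.00286. Haaland: 1/√f = -1.8 log₁₀[(0.00286/3.7)^1.11 + 6.9/5459] = -1.8 log₁₀[0.000352 + 0.00126] = 5.025, so f = 0.03961.
Total minor-loss coefficient ΣK = 2·9.4 + 1·1.2 = 20.
ΔP = [f·L/D + ΣK]·(ρV²/2) = [0.03961·281/0.0185 + 20]·(793·0.3795²/2) = [601.6 + 20]·57.11 = 3.55e+04 Pa.
ΔP = 3.55e+04 Pa = 35.5 kPa.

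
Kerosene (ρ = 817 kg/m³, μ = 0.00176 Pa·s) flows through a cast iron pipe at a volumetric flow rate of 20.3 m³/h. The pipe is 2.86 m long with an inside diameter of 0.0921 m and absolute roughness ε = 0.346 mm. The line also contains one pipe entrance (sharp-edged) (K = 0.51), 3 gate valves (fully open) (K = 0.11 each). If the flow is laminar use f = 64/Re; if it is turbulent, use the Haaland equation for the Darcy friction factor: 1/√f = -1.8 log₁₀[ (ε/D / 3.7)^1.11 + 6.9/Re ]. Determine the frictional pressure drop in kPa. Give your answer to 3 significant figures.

ΔP ≈ 0.524 kPa

Q = 20.3 m³/h = 20.3/3600 = 0.005639 m³/s.
Cross-sectional area A = πD²/4 = π(0.0921)²/4 = 0.006662 m²; mean velocity V = Q/A = 0.005639/0.006662 = 0.8464 m/s.
Reynolds number Re = ρVD/μ = 817 · 0.8464 · 0.0921 / 0.00176 = 3.619e+04.
Re > 4000 → turbulent. Relative roughness ε/D = 0.000346/0.0921 = 0.00376. Haaland: 1/√f = -1.8 log₁₀[(0.00376/3.7)^1.11 + 6.9/3.619e+04] = -1.8 log₁₀[0.000476 + 0.000191] = 5.717, so f = 0.03059.
Total minor-loss coefficient ΣK = 1·0.51 + 3·0.11 = 0.84.
ΔP = [f·L/D + ΣK]·(ρV²/2) = [0.03059·2.86/0.0921 + 0.84]·(817·0.8464²/2) = [0.95 + 0.84]·292.7 = 523.9 Pa.
ΔP = 523.9 Pa = 0.524 kPa.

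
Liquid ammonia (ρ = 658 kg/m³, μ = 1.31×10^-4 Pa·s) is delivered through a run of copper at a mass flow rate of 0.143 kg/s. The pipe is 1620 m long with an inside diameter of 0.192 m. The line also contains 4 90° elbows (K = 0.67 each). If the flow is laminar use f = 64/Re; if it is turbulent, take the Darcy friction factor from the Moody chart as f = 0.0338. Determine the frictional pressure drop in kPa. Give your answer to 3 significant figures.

ΔP ≈ 0.00534 kPa

A = πD²/4 = π(0.192)²/4 = 0.02895 m²; mean velocity V = ṁ/(ρA) = 0.143/(658 · 0.02895) = 0.007506 m/s.
Reynolds number Re = ρVD/μ = 658 · 0.007506 · 0.192 / 0.000131 = 7239.
Re > 4000 → turbulent; use the Moody-chart value f = 0.0338.
Total minor-loss coefficient ΣK = 4·0.67 = 2.68.
ΔP = [f·L/D + ΣK]·(ρV²/2) = [0.0338·1620/0.192 + 2.68]·(658·0.007506²/2) = [285.2 + 2.68]·0.01854 = 5.336 Pa.
ΔP = 5.336 Pa = 0.00534 kPa.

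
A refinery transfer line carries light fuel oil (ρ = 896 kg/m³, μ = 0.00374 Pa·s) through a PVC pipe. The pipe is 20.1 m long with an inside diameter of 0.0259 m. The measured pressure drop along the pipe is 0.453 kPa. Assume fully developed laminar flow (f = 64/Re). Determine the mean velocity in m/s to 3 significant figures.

V ≈ 0.126 m/s

For laminar flow, f = 64/Re with Re = ρVD/μ, so Darcy-Weisbach reduces to ΔP = 32μLV/D². Solving for V: V = ΔP·D²/(32μL) = 453·(0.0259)²/(32·0.00374·20.1) = 0.1263 m/s.
Check: Re = ρVD/μ = 896·0.1263·0.0259/0.00374 = 783.8 < 2300, so the laminar assumption holds.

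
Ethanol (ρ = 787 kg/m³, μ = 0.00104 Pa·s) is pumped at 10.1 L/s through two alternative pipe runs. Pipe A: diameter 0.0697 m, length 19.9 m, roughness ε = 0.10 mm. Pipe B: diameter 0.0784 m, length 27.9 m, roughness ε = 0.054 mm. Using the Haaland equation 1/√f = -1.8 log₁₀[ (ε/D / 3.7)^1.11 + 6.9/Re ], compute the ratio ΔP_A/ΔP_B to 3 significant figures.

ΔP_A/ΔP_B ≈ 1.44

Pipe A: V = Q/A = 0.0101/0.003816 = 2.647 m/s; Re = 1.396e+05; ε/D = 0.00143; Haaland → f = 0.02289; ΔP_A = f(L/D)(ρV²/2) = 1.802e+04 Pa.
Pipe B: V = Q/A = 0.0101/0.004827 = 2.092 m/s; Re = 1.241e+05; ε/D = 0.000689; Haaland → f = 0.02037; ΔP_B = f(L/D)(ρV²/2) = 1.248e+04 Pa.
ΔP_A/ΔP_B = 1.802e+04/1.248e+04 = 1.44.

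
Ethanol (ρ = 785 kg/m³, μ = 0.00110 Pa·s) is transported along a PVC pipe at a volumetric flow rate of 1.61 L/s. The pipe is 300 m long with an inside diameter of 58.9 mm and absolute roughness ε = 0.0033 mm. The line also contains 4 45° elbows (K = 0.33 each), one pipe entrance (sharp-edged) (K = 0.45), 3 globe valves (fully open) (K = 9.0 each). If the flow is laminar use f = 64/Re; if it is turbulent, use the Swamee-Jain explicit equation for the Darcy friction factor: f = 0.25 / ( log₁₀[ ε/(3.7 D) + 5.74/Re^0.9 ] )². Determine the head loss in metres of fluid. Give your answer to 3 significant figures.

h_f ≈ 2.74 m

Q = 1.61 L/s = 1.61/1000 = 0.00161 m³/s.
Cross-sectional area A = πD²/4 = π(0.0589)²/4 = 0.002725 m²; mean velocity V = Q/A = 0.00161/0.002725 = 0.5909 m/s.
Reynolds number Re = ρVD/μ = 785 · 0.5909 · 0.0589 / 0.0011 = 2.484e+04.
Re > 4000 → turbulent. Relative roughness ε/D = 3.3e-06/0.0589 = 5.6e-05. Swamee-Jain: f = 0.25/(log₁₀[5.6e-05/3.7 + 5.74/2.484e+04^0.9])² = 0.25/(log₁₀[1.51e-05 + 0.000636])² = 0.25/(-3.186)² = 0.02462.
Total minor-loss coefficient ΣK = 4·0.33 + 1·0.45 + 3·9 = 28.8.
ΔP = [f·L/D + ΣK]·(ρV²/2) = [0.02462·300/0.0589 + 28.8]·(785·0.5909²/2) = [125.4 + 28.8]·137 = 2.113e+04 Pa.
Head loss h_f = ΔP/(ρg) = 2.113e+04/(785·9.81) = 2.74 m.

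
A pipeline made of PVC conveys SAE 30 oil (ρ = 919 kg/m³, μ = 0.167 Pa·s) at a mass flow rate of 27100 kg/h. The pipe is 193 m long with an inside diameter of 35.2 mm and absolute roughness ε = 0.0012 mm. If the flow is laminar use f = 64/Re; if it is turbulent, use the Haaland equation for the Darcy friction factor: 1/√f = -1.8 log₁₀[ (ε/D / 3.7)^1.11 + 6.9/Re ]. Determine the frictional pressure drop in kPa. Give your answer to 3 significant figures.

ΔP ≈ 7010 kPa

ṁ = 27100 kg/h = 27100/3600 = 7.528 kg/s.
A = πD²/4 = π(0.0352)²/4 = 0.0009731 m²; mean velocity V = ṁ/(ρA) = 7.528/(919 · 0.0009731) = 8.417 m/s.
Reynolds number Re = ρVD/μ = 919 · 8.417 · 0.0352 / 0.167 = 1630.
Re < 2300 → laminar flow, so f = 64/Re = 64/1630 = 0.03925 (the turbulent correlation is not needed).
Darcy-Weisbach: ΔP = f(L/D)(ρV²/2) = 0.03925·(193/0.0352)·(919·8.417²/2) = 0.03925·5483·3.256e+04 = 7.007e+06 Pa.
ΔP = 7.007e+06 Pa = 7010 kPa.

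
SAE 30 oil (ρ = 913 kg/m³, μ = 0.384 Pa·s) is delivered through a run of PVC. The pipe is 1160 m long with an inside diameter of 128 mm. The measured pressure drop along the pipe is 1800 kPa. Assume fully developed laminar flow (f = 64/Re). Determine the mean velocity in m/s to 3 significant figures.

V ≈ 2.07 m/s

For laminar flow, f = 64/Re with Re = ρVD/μ, so Darcy-Weisbach reduces to ΔP = 32μLV/D². Solving for V: V = ΔP·D²/(32μL) = 1.8e+06·(0.128)²/(32·0.384·1160) = 2.069 m/s.
Check: Re = ρVD/μ = 913·2.069·0.128/0.384 = 629.7 < 2300, so the laminar assumption holds.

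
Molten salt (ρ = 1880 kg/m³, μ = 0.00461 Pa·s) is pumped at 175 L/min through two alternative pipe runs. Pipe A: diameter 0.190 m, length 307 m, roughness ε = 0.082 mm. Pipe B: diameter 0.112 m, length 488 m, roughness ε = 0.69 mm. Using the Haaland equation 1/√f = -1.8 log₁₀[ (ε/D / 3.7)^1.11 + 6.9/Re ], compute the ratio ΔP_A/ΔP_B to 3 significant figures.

Pipe A: V = Q/A = 0.002917/0.02835 = 0.1029 m/s; Re = 7971; ε/D = 0.000432; Haaland → f = 0.03336; ΔP_A = f(L/D)(ρV²/2) = 536.2 Pa.
Pipe B: V = Q/A = 0.002917/0.009852 = 0.296 m/s; Re = 1.352e+04; ε/D = 0.00616; Haaland → f = 0.03734; ΔP_B = f(L/D)(ρV²/2) = 1.341e+04 Pa.
ΔP_A/ΔP_B = 536.2/1.341e+04 = 0.0400.

ΔP_A/ΔP_B ≈ 0.0400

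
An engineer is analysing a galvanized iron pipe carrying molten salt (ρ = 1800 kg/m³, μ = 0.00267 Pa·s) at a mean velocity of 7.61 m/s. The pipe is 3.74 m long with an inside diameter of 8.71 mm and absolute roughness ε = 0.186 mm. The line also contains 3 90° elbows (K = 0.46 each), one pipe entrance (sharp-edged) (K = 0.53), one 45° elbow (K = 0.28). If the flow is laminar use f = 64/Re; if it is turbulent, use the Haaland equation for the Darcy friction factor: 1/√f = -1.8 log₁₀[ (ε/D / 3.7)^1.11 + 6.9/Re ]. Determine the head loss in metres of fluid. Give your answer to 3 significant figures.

Reynolds number Re = ρVD/μ = 1800 · 7.61 · 0.00871 / 0.00267 = 4.469e+04.
Re > 4000 → turbulent. Relative roughness ε/D = 0.000186/0.00871 = 0.0214. Haaland: 1/√f = -1.8 log₁₀[(0.0214/3.7)^1.11 + 6.9/4.469e+04] = -1.8 log₁₀[0.00327 + 0.000154] = 4.437, so f = 0.0508.
Total minor-loss coefficient ΣK = 3·0.46 + 1·0.53 + 1·0.28 = 2.19.
ΔP = [f·L/D + ΣK]·(ρV²/2) = [0.0508·3.74/0.00871 + 2.19]·(1800·7.61²/2) = [21.81 + 2.19]·5.212e+04 = 1.251e+06 Pa.
Head loss h_f = ΔP/(ρg) = 1.251e+06/(1800·9.81) = 70.8 m.

h_f ≈ 70.8 m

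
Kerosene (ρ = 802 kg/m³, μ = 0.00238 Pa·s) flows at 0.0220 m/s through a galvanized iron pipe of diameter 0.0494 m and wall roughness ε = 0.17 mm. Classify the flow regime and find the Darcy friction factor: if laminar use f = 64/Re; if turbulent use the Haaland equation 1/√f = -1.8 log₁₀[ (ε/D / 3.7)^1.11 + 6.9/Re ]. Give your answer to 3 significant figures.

Re = ρVD/μ = 802·0.022·0.0494/0.00238 = 366.2.
Re < 2300 → laminar, so f = 64/Re = 0.1748 (roughness is irrelevant in laminar flow).

f ≈ 0.175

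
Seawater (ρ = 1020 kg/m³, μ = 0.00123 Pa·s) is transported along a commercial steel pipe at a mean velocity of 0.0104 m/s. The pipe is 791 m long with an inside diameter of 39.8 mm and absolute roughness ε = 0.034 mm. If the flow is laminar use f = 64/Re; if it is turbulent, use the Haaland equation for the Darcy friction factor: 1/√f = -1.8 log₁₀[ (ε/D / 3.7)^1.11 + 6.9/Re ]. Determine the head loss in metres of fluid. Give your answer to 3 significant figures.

h_f ≈ 0.0204 m

Reynolds number Re = ρVD/μ = 1020 · 0.0104 · 0.0398 / 0.00123 = 343.3.
Re < 2300 → laminar flow, so f = 64/Re = 64/343.3 = 0.1865 (the turbulent correlation is not needed).
Darcy-Weisbach: ΔP = f(L/D)(ρV²/2) = 0.1865·(791/0.0398)·(1020·0.0104²/2) = 0.1865·1.987e+04·0.05516 = 204.4 Pa.
Head loss h_f = ΔP/(ρg) = 204.4/(1020·9.81) = 0.0204 m.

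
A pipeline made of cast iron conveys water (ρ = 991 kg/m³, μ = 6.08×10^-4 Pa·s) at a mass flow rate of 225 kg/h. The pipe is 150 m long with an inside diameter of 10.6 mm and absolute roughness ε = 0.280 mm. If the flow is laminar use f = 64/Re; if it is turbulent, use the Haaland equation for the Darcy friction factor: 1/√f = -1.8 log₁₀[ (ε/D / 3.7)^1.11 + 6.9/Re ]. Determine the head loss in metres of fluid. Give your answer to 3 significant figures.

ṁ = 225 kg/h = 225/3600 = 0.0625 kg/s.
A = πD²/4 = π(0.0106)²/4 = 8.825e-05 m²; mean velocity V = ṁ/(ρA) = 0.0625/(991 · 8.825e-05) = 0.7147 m/s.
Reynolds number Re = ρVD/μ = 991 · 0.7147 · 0.0106 / 0.000608 = 1.235e+04.
Re > 4000 → turbulent. Relative roughness ε/D = 0.00028/0.0106 = 0.0264. Haaland: 1/√f = -1.8 log₁₀[(0.0264/3.7)^1.11 + 6.9/1.235e+04] = -1.8 log₁₀[0.00415 + 0.000559] = 4.19, so f = 0.05697.
Darcy-Weisbach: ΔP = f(L/D)(ρV²/2) = 0.05697·(150/0.0106)·(991·0.7147²/2) = 0.05697·1.415e+04·253.1 = 2.04e+05 Pa.
Head loss h_f = ΔP/(ρg) = 2.04e+05/(991·9.81) = 21.0 m.

h_f ≈ 21.0 m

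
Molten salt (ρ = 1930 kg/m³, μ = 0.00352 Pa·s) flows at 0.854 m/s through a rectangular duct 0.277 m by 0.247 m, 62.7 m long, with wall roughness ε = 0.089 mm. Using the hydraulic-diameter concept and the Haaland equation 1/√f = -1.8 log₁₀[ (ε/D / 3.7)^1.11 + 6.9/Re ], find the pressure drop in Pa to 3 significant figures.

ΔP ≈ 3180 Pa

Hydraulic diameter D_h = 4A/P = 4·(0.277·0.247)/(2·(0.277+0.247)) = 0.2737/1.048 = 0.2611 m.
Re = ρVD_h/μ = 1930·0.854·0.2611/0.00352 = 1.223e+05.
ε/D_h = 8.9e-05/0.2611 = 0.000341; Haaland gives 1/√f = -1.8 log₁₀[3.31e-05+5.64e-05] = 7.286, so f = 0.01884.
ΔP = f(L/D_h)(ρV²/2) = 0.01884·62.7/0.2611·703.8 = 3183 Pa.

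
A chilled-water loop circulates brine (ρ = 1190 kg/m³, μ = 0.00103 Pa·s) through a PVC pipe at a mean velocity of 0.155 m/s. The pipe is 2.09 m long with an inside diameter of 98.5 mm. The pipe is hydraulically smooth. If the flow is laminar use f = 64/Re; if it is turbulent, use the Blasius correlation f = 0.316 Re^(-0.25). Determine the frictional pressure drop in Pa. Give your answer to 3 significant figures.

ΔP ≈ 8.32 Pa

Reynolds number Re = ρVD/μ = 1190 · 0.155 · 0.0985 / 0.00103 = 1.764e+04.
Re > 4000 → turbulent. Smooth-pipe (Blasius): f = 0.316 Re^(-0.25) = 0.316/(1.764e+04)^0.25 = 0.02742.
Darcy-Weisbach: ΔP = f(L/D)(ρV²/2) = 0.02742·(2.09/0.0985)·(1190·0.155²/2) = 0.02742·21.22·14.29 = 8.317 Pa.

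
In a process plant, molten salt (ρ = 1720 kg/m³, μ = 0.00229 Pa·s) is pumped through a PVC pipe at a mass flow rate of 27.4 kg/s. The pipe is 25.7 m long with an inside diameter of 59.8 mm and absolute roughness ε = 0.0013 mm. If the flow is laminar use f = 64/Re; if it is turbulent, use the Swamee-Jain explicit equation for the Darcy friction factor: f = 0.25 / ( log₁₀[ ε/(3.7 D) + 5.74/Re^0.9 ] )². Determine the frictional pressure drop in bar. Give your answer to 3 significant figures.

A = πD²/4 = π(0.0598)²/4 = 0.002809 m²; mean velocity V = ṁ/(ρA) = 27.4/(1720 · 0.002809) = 5.672 m/s.
Reynolds number Re = ρVD/μ = 1720 · 5.672 · 0.0598 / 0.00229 = 2.548e+05.
Re > 4000 → turbulent. Relative roughness ε/D = 1.3e-06/0.0598 = 2.17e-05. Swamee-Jain: f = 0.25/(log₁₀[2.17e-05/3.7 + 5.74/2.548e+05^0.9])² = 0.25/(log₁₀[5.88e-06 + 7.82e-05])² = 0.25/(-4.075)² = 0.01505.
Darcy-Weisbach: ΔP = f(L/D)(ρV²/2) = 0.01505·(25.7/0.0598)·(1720·5.672²/2) = 0.01505·429.8·2.767e+04 = 1.79e+05 Pa.
ΔP = 1.79e+05 Pa = 1.79 bar.

ΔP ≈ 1.79 bar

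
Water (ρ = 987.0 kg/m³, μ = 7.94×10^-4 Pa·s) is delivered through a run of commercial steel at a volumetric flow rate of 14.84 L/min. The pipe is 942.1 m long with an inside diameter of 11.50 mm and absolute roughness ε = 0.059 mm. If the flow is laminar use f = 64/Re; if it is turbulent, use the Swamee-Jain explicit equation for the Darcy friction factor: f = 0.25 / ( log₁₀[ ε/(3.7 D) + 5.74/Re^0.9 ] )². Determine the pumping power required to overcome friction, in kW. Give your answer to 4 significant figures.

Q = 14.84 L/min = 14.84/60000 = 0.0002473 m³/s.
Cross-sectional area A = πD²/4 = π(0.0115)²/4 = 0.0001039 m²; mean velocity V = Q/A = 0.0002473/0.0001039 = 2.381 m/s.
Reynolds number Re = ρVD/μ = 987 · 2.381 · 0.0115 / 0.000794 = 3.404e+04.
Re > 4000 → turbulent. Relative roughness ε/D = 5.9e-05/0.0115 = 0.00513. Swamee-Jain: f = 0.25/(log₁₀[0.00513/3.7 + 5.74/3.404e+04^0.9])² = 0.25/(log₁₀[0.00139 + 0.000479])² = 0.25/(-2.729)² = 0.03356.
Darcy-Weisbach: ΔP = f(L/D)(ρV²/2) = 0.03356·(942.1/0.0115)·(987·2.381²/2) = 0.03356·8.192e+04·2798 = 7.694e+06 Pa.
Pumping power P = QΔP = 0.0002473·7.694e+06 = 1902.9 W = 1.903 kW.

P ≈ 1.903 kW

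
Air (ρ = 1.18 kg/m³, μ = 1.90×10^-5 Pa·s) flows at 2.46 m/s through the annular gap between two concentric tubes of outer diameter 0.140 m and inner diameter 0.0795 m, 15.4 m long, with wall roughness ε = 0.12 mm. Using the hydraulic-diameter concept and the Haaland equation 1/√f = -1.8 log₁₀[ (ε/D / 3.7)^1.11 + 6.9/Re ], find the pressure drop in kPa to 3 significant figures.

ΔP ≈ 0.0310 kPa

Hydraulic diameter D_h = 4A/P = D_o - D_i = 0.14 - 0.0795 = 0.0605 m.
Re = ρVD_h/μ = 1.18·2.46·0.0605/1.9e-05 = 9243.
ε/D_h = 0.00012/0.0605 = 0.00198; Haaland gives 1/√f = -1.8 log₁₀[0.000234+0.000747] = 5.415, so f = 0.0341.
ΔP = f(L/D_h)(ρV²/2) = 0.0341·15.4/0.0605·3.57 = 30.99 Pa.
ΔP = 0.0310 kPa.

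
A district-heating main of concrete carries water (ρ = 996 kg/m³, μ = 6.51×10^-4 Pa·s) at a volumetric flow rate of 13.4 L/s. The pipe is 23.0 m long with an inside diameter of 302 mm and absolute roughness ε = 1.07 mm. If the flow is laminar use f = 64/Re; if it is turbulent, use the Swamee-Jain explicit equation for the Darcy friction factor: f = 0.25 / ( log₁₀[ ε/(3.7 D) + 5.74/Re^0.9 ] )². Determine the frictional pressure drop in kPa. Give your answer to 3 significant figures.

ΔP ≈ 0.0385 kPa

Q = 13.4 L/s = 13.4/1000 = 0.0134 m³/s.
Cross-sectional area A = πD²/4 = π(0.302)²/4 = 0.07163 m²; mean velocity V = Q/A = 0.0134/0.07163 = 0.1871 m/s.
Reynolds number Re = ρVD/μ = 996 · 0.1871 · 0.302 / 0.000651 = 8.643e+04.
Re > 4000 → turbulent. Relative roughness ε/D = 0.00107/0.302 = 0.00354. Swamee-Jain: f = 0.25/(log₁₀[0.00354/3.7 + 5.74/8.643e+04^0.9])² = 0.25/(log₁₀[0.000958 + 0.000207])² = 0.25/(-2.934)² = 0.02904.
Darcy-Weisbach: ΔP = f(L/D)(ρV²/2) = 0.02904·(23/0.302)·(996·0.1871²/2) = 0.02904·76.16·17.43 = 38.55 Pa.
ΔP = 38.55 Pa = 0.0385 kPa.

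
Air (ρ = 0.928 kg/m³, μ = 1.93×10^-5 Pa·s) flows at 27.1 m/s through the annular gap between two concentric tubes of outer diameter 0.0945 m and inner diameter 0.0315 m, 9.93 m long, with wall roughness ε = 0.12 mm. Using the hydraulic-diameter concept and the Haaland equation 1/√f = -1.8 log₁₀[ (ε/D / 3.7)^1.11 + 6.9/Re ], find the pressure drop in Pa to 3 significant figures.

Hydraulic diameter D_h = 4A/P = D_o - D_i = 0.0945 - 0.0315 = 0.063 m.
Re = ρVD_h/μ = 0.928·27.1·0.063/1.93e-05 = 8.209e+04.
ε/D_h = 0.00012/0.063 = 0.0019; Haaland gives 1/√f = -1.8 log₁₀[0.000224+8.41e-05] = 6.321, so f = 0.02503.
ΔP = f(L/D_h)(ρV²/2) = 0.02503·9.93/0.063·340.8 = 1344 Pa.

ΔP ≈ 1340 Pa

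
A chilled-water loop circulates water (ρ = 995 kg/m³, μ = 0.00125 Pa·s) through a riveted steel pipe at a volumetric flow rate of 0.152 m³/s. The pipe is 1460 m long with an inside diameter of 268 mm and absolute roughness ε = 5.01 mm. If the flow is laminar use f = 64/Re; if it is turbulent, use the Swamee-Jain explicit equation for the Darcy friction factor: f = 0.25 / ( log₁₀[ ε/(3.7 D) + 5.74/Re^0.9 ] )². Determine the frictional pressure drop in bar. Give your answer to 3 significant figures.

ΔP ≈ 9.35 bar

Cross-sectional area A = πD²/4 = π(0.268)²/4 = 0.05641 m²; mean velocity V = Q/A = 0.152/0.05641 = 2.695 m/s.
Reynolds number Re = ρVD/μ = 995 · 2.695 · 0.268 / 0.00125 = 5.748e+05.
Re > 4000 → turbulent. Relative roughness ε/D = 0.00501/0.268 = 0.0187. Swamee-Jain: f = 0.25/(log₁₀[0.0187/3.7 + 5.74/5.748e+05^0.9])² = 0.25/(log₁₀[0.00505 + 3.76e-05])² = 0.25/(-2.293)² = 0.04754.
Darcy-Weisbach: ΔP = f(L/D)(ρV²/2) = 0.04754·(1460/0.268)·(995·2.695²/2) = 0.04754·5448·3612 = 9.354e+05 Pa.
ΔP = 9.354e+05 Pa = 9.35 bar.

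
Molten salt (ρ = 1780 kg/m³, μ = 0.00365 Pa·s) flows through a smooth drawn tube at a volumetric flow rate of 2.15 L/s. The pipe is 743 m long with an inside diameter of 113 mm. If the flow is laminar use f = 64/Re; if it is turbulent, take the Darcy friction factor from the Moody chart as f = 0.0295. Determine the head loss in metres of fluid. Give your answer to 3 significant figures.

Q = 2.15 L/s = 2.15/1000 = 0.00215 m³/s.
Cross-sectional area A = πD²/4 = π(0.113)²/4 = 0.01003 m²; mean velocity V = Q/A = 0.00215/0.01003 = 0.2144 m/s.
Reynolds number Re = ρVD/μ = 1780 · 0.2144 · 0.113 / 0.00365 = 1.181e+04.
Re > 4000 → turbulent; use the Moody-chart value f = 0.0295.
Darcy-Weisbach: ΔP = f(L/D)(ρV²/2) = 0.0295·(743/0.113)·(1780·0.2144²/2) = 0.0295·6575·40.9 = 7934 Pa.
Head loss h_f = ΔP/(ρg) = 7934/(1780·9.81) = 0.454 m.

h_f ≈ 0.454 m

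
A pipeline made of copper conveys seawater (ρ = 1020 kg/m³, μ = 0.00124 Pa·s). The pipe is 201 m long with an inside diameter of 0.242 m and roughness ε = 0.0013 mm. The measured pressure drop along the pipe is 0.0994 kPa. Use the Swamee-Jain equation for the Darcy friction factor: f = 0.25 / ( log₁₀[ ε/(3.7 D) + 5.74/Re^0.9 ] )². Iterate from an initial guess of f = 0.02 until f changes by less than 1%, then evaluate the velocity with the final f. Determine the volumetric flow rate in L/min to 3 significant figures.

Q ≈ 261 L/min

Rearranging Darcy-Weisbach: V = √(2·ΔP·D/(f·L·ρ)). With ε/D = 1.3e-06/0.242 = 5.37e-06, iterate starting from f = 0.02:
  f = 0.02 → V = √(2·99.4·0.242/(0.02·201·1020)) = 0.1083 m/s; Re = ρVD/μ = 2.156e+04; f → 0.02535
  f = 0.02535 → V = 0.09622 m/s; Re = 1.915e+04; f → 0.02611
  f = 0.02611 → V = 0.0948 m/s; Re = 1.887e+04; f → 0.02621
Converged (Δf/f < 1%). With the final f = 0.02621: V = √(2·99.4·0.242/(0.02621·201·1020)) = 0.09462 m/s.
Q = V·A = 0.09462·(π/4·0.242²) = 0.004352 m³/s = 261 L/min.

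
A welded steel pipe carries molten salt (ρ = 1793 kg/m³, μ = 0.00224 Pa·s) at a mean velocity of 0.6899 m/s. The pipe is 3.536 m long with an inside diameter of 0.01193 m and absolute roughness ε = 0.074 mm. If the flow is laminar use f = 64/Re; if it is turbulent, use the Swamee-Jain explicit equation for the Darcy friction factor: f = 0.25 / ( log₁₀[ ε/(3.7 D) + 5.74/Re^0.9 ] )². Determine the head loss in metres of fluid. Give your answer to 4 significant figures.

h_f ≈ 0.3062 m

Reynolds number Re = ρVD/μ = 1793 · 0.6899 · 0.01193 / 0.00224 = 6588.
Re > 4000 → turbulent. Relative roughness ε/D = 7.4e-05/0.01193 = 0.0062. Swamee-Jain: f = 0.25/(log₁₀[0.0062/3.7 + 5.74/6588^0.9])² = 0.25/(log₁₀[0.00168 + 0.0021])² = 0.25/(-2.423)² = 0.04258.
Darcy-Weisbach: ΔP = f(L/D)(ρV²/2) = 0.04258·(3.536/0.01193)·(1793·0.6899²/2) = 0.04258·296.4·426.7 = 5385 Pa.
Head loss h_f = ΔP/(ρg) = 5385/(1793·9.81) = 0.3062 m.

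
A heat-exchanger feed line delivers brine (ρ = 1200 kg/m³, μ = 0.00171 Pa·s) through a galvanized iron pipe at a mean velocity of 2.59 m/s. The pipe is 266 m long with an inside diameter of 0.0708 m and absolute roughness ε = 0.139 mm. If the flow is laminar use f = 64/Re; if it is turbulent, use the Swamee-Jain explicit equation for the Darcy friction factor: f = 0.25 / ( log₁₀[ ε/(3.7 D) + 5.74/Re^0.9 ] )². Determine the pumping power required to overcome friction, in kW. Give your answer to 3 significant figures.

Reynolds number Re = ρVD/μ = 1200 · 2.59 · 0.0708 / 0.00171 = 1.287e+05.
Re > 4000 → turbulent. Relative roughness ε/D = 0.000139/0.0708 = 0.00196. Swamee-Jain: f = 0.25/(log₁₀[0.00196/3.7 + 5.74/1.287e+05^0.9])² = 0.25/(log₁₀[0.000531 + 0.000145])² = 0.25/(-3.171)² = 0.02487.
Darcy-Weisbach: ΔP = f(L/D)(ρV²/2) = 0.02487·(266/0.0708)·(1200·2.59²/2) = 0.02487·3757·4025 = 3.761e+05 Pa.
Q = V·A = 2.59·0.003937 = 0.0102 m³/s.
Pumping power P = QΔP = 0.0102·3.761e+05 = 3835 W = 3.83 kW.

P ≈ 3.83 kW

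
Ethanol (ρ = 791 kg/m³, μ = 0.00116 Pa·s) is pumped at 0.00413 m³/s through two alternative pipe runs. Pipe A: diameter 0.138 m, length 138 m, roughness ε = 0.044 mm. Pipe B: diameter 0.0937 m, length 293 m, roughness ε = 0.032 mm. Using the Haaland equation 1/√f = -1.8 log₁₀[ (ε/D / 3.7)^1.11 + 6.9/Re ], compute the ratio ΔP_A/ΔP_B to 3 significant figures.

ΔP_A/ΔP_B ≈ 0.0736

Pipe A: V = Q/A = 0.00413/0.01496 = 0.2761 m/s; Re = 2.598e+04; ε/D = 0.000319; Haaland → f = 0.02479; ΔP_A = f(L/D)(ρV²/2) = 747.6 Pa.
Pipe B: V = Q/A = 0.00413/0.006896 = 0.5989 m/s; Re = 3.827e+04; ε/D = 0.000342; Haaland → f = 0.02291; ΔP_B = f(L/D)(ρV²/2) = 1.016e+04 Pa.
ΔP_A/ΔP_B = 747.6/1.016e+04 = 0.0736.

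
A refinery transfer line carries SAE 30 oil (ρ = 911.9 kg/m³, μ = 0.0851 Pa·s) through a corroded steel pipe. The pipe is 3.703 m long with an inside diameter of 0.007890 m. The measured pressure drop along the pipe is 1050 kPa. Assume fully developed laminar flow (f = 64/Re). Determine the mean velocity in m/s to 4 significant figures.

For laminar flow, f = 64/Re with Re = ρVD/μ, so Darcy-Weisbach reduces to ΔP = 32μLV/D². Solving for V: V = ΔP·D²/(32μL) = 1.05e+06·(0.00789)²/(32·0.0851·3.703) = 6.482 m/s.
Check: Re = ρVD/μ = 911.9·6.482·0.00789/0.0851 = 548 < 2300, so the laminar assumption holds.

V ≈ 6.482 m/s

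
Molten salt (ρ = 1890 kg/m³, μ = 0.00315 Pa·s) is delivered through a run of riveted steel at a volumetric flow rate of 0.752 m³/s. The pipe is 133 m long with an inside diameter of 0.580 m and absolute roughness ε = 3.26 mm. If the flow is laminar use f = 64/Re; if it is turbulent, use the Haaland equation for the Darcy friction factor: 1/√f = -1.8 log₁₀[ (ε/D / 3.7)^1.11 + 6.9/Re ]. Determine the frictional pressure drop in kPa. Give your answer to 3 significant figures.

Cross-sectional area A = πD²/4 = π(0.58)²/4 = 0.2642 m²; mean velocity V = Q/A = 0.752/0.2642 = 2.846 m/s.
Reynolds number Re = ρVD/μ = 1890 · 2.846 · 0.58 / 0.00315 = 9.905e+05.
Re > 4000 → turbulent. Relative roughness ε/D = 0.00326/0.58 = 0.00562. Haaland: 1/√f = -1.8 log₁₀[(0.00562/3.7)^1.11 + 6.9/9.905e+05] = -1.8 log₁₀[0.000744 + 6.97e-06] = 5.624, so f = 0.03162.
Darcy-Weisbach: ΔP = f(L/D)(ρV²/2) = 0.03162·(133/0.58)·(1890·2.846²/2) = 0.03162·229.3·7656 = 5.55e+04 Pa.
ΔP = 5.55e+04 Pa = 55.5 kPa.

ΔP ≈ 55.5 kPa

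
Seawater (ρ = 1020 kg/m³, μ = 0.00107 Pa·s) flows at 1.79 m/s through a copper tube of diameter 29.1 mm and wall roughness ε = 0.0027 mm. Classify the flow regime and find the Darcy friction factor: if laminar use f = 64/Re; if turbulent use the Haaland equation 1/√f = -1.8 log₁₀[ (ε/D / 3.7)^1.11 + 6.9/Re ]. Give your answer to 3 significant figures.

Re = ρVD/μ = 1020·1.79·0.0291/0.00107 = 4.965e+04.
Re > 4000 → turbulent. ε/D = 2.7e-06/0.0291 = 9.28e-05; Haaland: 1/√f = -1.8 log₁₀[7.82e-06 + 0.000139] = 6.9, so f = 0.021.

f ≈ 0.0210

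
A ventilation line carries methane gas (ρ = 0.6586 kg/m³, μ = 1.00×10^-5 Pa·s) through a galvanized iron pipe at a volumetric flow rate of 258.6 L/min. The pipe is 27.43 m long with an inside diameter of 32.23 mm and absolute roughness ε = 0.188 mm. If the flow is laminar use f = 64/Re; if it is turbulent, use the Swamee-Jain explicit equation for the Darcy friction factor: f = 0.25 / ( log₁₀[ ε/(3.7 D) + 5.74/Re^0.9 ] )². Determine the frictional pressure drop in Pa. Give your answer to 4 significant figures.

ΔP ≈ 302.8 Pa

Q = 258.6 L/min = 258.6/60000 = 0.00431 m³/s.
Cross-sectional area A = πD²/4 = π(0.03223)²/4 = 0.0008159 m²; mean velocity V = Q/A = 0.00431/0.0008159 = 5.283 m/s.
Reynolds number Re = ρVD/μ = 0.6586 · 5.283 · 0.03223 / 1e-05 = 1.121e+04.
Re > 4000 → turbulent. Relative roughness ε/D = 0.000188/0.03223 = 0.00583. Swamee-Jain: f = 0.25/(log₁₀[0.00583/3.7 + 5.74/1.121e+04^0.9])² = 0.25/(log₁₀[0.00158 + 0.0013])² = 0.25/(-2.541)² = 0.03872.
Darcy-Weisbach: ΔP = f(L/D)(ρV²/2) = 0.03872·(27.43/0.03223)·(0.6586·5.283²/2) = 0.03872·851.1·9.19 = 302.8 Pa.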